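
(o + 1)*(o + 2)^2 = o^3 + 5*o^2 + 8*o + 4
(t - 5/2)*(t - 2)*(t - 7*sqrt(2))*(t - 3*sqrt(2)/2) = t^4 - 17*sqrt(2)*t^3/2 - 9*t^3/2 + 26*t^2 + 153*sqrt(2)*t^2/4 - 189*t/2 - 85*sqrt(2)*t/2 + 105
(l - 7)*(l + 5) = l^2 - 2*l - 35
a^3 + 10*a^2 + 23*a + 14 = (a + 1)*(a + 2)*(a + 7)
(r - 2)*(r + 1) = r^2 - r - 2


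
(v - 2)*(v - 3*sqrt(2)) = v^2 - 3*sqrt(2)*v - 2*v + 6*sqrt(2)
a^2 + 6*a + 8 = (a + 2)*(a + 4)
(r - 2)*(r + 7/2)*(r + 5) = r^3 + 13*r^2/2 + r/2 - 35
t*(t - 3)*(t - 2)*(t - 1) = t^4 - 6*t^3 + 11*t^2 - 6*t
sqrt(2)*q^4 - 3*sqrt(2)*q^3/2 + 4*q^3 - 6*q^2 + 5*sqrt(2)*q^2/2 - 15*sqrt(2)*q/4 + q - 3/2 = (q - 3/2)*(q + sqrt(2)/2)*(q + sqrt(2))*(sqrt(2)*q + 1)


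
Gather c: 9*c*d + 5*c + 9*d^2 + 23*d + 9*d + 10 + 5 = c*(9*d + 5) + 9*d^2 + 32*d + 15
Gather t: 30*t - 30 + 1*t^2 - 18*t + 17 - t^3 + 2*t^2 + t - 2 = -t^3 + 3*t^2 + 13*t - 15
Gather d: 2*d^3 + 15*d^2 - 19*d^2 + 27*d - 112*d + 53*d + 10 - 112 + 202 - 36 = 2*d^3 - 4*d^2 - 32*d + 64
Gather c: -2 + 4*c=4*c - 2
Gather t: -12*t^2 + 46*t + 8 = -12*t^2 + 46*t + 8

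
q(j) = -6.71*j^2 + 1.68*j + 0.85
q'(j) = 1.68 - 13.42*j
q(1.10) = -5.42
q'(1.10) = -13.08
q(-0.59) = -2.48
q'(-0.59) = 9.60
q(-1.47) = -16.12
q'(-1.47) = 21.41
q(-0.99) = -7.39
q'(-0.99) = 14.97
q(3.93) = -96.18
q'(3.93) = -51.06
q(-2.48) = -44.59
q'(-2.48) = 34.96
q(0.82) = -2.28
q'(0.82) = -9.32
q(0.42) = 0.37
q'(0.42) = -3.96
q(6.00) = -230.63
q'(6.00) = -78.84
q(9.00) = -527.54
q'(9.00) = -119.10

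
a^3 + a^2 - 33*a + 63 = (a - 3)^2*(a + 7)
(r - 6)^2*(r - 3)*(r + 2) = r^4 - 13*r^3 + 42*r^2 + 36*r - 216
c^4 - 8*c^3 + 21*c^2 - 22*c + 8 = (c - 4)*(c - 2)*(c - 1)^2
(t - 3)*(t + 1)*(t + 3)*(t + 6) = t^4 + 7*t^3 - 3*t^2 - 63*t - 54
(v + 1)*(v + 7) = v^2 + 8*v + 7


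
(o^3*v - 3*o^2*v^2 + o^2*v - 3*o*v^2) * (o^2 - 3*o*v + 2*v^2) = o^5*v - 6*o^4*v^2 + o^4*v + 11*o^3*v^3 - 6*o^3*v^2 - 6*o^2*v^4 + 11*o^2*v^3 - 6*o*v^4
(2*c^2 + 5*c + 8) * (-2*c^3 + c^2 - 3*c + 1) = -4*c^5 - 8*c^4 - 17*c^3 - 5*c^2 - 19*c + 8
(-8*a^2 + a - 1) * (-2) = 16*a^2 - 2*a + 2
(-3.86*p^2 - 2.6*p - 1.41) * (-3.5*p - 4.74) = 13.51*p^3 + 27.3964*p^2 + 17.259*p + 6.6834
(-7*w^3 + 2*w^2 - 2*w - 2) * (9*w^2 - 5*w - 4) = -63*w^5 + 53*w^4 - 16*w^2 + 18*w + 8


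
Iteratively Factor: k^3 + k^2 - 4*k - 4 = (k + 1)*(k^2 - 4) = (k - 2)*(k + 1)*(k + 2)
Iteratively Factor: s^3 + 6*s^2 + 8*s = (s + 4)*(s^2 + 2*s) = (s + 2)*(s + 4)*(s)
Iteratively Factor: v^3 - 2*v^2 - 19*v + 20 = (v + 4)*(v^2 - 6*v + 5) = (v - 1)*(v + 4)*(v - 5)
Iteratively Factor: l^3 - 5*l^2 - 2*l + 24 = (l - 4)*(l^2 - l - 6) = (l - 4)*(l + 2)*(l - 3)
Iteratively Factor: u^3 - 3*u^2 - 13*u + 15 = (u - 1)*(u^2 - 2*u - 15) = (u - 5)*(u - 1)*(u + 3)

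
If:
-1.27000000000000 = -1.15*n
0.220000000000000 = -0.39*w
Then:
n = 1.10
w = -0.56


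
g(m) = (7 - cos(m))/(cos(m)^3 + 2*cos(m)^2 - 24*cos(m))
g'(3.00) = -0.04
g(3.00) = 0.32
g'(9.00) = -0.14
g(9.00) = 0.35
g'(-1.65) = 46.43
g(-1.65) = 3.70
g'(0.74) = -0.35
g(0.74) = -0.39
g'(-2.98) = 0.05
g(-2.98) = 0.32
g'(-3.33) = -0.05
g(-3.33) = 0.33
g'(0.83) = -0.46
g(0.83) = -0.42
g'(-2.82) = 0.10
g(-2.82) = 0.34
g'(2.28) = -0.51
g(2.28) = 0.47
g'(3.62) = 0.17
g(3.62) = 0.36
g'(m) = (7 - cos(m))*(3*sin(m)*cos(m)^2 + 4*sin(m)*cos(m) - 24*sin(m))/(cos(m)^3 + 2*cos(m)^2 - 24*cos(m))^2 + sin(m)/(cos(m)^3 + 2*cos(m)^2 - 24*cos(m))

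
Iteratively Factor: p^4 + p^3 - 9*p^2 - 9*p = (p + 1)*(p^3 - 9*p) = (p - 3)*(p + 1)*(p^2 + 3*p) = (p - 3)*(p + 1)*(p + 3)*(p)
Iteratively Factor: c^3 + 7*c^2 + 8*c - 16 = (c + 4)*(c^2 + 3*c - 4) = (c + 4)^2*(c - 1)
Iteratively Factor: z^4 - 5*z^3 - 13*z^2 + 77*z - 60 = (z - 5)*(z^3 - 13*z + 12) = (z - 5)*(z - 1)*(z^2 + z - 12) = (z - 5)*(z - 1)*(z + 4)*(z - 3)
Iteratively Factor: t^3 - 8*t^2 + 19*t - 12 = (t - 3)*(t^2 - 5*t + 4) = (t - 3)*(t - 1)*(t - 4)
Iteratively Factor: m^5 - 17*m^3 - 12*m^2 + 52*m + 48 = (m + 1)*(m^4 - m^3 - 16*m^2 + 4*m + 48) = (m - 4)*(m + 1)*(m^3 + 3*m^2 - 4*m - 12) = (m - 4)*(m + 1)*(m + 2)*(m^2 + m - 6) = (m - 4)*(m + 1)*(m + 2)*(m + 3)*(m - 2)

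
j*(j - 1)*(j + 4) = j^3 + 3*j^2 - 4*j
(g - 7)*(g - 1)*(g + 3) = g^3 - 5*g^2 - 17*g + 21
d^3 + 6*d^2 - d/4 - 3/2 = (d - 1/2)*(d + 1/2)*(d + 6)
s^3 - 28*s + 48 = (s - 4)*(s - 2)*(s + 6)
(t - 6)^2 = t^2 - 12*t + 36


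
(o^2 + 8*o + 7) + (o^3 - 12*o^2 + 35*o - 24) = o^3 - 11*o^2 + 43*o - 17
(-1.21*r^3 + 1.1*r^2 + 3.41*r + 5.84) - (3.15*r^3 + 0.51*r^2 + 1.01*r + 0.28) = -4.36*r^3 + 0.59*r^2 + 2.4*r + 5.56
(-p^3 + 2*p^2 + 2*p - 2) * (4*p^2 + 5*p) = -4*p^5 + 3*p^4 + 18*p^3 + 2*p^2 - 10*p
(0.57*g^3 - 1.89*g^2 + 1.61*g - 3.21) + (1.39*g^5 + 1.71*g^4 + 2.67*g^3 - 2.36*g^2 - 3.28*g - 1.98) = 1.39*g^5 + 1.71*g^4 + 3.24*g^3 - 4.25*g^2 - 1.67*g - 5.19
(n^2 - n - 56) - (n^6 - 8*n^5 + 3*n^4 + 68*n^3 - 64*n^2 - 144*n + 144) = -n^6 + 8*n^5 - 3*n^4 - 68*n^3 + 65*n^2 + 143*n - 200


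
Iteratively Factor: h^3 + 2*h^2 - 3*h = (h)*(h^2 + 2*h - 3) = h*(h + 3)*(h - 1)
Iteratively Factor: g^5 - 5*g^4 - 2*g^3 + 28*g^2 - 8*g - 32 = (g - 4)*(g^4 - g^3 - 6*g^2 + 4*g + 8) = (g - 4)*(g - 2)*(g^3 + g^2 - 4*g - 4) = (g - 4)*(g - 2)*(g + 2)*(g^2 - g - 2) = (g - 4)*(g - 2)^2*(g + 2)*(g + 1)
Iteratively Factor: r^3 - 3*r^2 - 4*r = (r)*(r^2 - 3*r - 4) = r*(r - 4)*(r + 1)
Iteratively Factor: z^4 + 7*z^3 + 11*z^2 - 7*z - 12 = (z - 1)*(z^3 + 8*z^2 + 19*z + 12) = (z - 1)*(z + 3)*(z^2 + 5*z + 4) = (z - 1)*(z + 1)*(z + 3)*(z + 4)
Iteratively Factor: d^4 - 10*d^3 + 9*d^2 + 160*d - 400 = (d - 5)*(d^3 - 5*d^2 - 16*d + 80) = (d - 5)*(d - 4)*(d^2 - d - 20) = (d - 5)^2*(d - 4)*(d + 4)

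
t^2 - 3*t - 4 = (t - 4)*(t + 1)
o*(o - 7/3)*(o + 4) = o^3 + 5*o^2/3 - 28*o/3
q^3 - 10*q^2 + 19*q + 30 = (q - 6)*(q - 5)*(q + 1)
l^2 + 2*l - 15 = (l - 3)*(l + 5)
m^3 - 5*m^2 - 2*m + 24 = (m - 4)*(m - 3)*(m + 2)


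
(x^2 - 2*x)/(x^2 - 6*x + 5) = x*(x - 2)/(x^2 - 6*x + 5)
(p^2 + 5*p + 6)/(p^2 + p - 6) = (p + 2)/(p - 2)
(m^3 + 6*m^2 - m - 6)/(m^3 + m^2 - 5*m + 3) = (m^2 + 7*m + 6)/(m^2 + 2*m - 3)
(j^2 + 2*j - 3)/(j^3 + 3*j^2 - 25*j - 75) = (j - 1)/(j^2 - 25)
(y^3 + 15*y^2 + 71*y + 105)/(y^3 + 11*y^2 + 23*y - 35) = (y + 3)/(y - 1)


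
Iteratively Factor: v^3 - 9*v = (v)*(v^2 - 9) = v*(v + 3)*(v - 3)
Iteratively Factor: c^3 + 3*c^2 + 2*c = (c + 1)*(c^2 + 2*c) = c*(c + 1)*(c + 2)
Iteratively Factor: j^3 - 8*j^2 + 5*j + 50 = (j - 5)*(j^2 - 3*j - 10) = (j - 5)*(j + 2)*(j - 5)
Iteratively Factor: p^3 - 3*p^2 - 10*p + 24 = (p - 4)*(p^2 + p - 6) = (p - 4)*(p + 3)*(p - 2)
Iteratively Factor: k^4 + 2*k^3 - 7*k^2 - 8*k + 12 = (k + 2)*(k^3 - 7*k + 6) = (k - 2)*(k + 2)*(k^2 + 2*k - 3) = (k - 2)*(k - 1)*(k + 2)*(k + 3)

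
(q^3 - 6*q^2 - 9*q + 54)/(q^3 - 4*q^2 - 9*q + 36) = (q - 6)/(q - 4)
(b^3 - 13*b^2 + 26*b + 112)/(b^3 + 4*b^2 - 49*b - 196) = (b^2 - 6*b - 16)/(b^2 + 11*b + 28)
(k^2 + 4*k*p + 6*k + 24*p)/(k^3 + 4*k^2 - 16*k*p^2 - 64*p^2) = (-k - 6)/(-k^2 + 4*k*p - 4*k + 16*p)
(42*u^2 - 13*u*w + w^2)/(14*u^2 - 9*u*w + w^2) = (6*u - w)/(2*u - w)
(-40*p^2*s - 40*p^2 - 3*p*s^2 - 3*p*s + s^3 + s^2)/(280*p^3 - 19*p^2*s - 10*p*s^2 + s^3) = (-s - 1)/(7*p - s)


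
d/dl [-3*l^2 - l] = -6*l - 1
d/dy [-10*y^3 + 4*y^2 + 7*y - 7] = -30*y^2 + 8*y + 7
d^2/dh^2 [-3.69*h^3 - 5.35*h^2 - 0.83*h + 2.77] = -22.14*h - 10.7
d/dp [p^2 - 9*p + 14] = 2*p - 9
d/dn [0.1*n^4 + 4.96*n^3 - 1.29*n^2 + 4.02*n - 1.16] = 0.4*n^3 + 14.88*n^2 - 2.58*n + 4.02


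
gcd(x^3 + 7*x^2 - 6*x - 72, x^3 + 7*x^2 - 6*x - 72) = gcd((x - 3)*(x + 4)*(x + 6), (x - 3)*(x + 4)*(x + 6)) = x^3 + 7*x^2 - 6*x - 72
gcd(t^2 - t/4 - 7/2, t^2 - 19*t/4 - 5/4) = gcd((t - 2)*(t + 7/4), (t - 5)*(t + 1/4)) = 1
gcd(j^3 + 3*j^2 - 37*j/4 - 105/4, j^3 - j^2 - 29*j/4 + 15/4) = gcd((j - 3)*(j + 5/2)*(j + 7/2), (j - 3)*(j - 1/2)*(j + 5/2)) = j^2 - j/2 - 15/2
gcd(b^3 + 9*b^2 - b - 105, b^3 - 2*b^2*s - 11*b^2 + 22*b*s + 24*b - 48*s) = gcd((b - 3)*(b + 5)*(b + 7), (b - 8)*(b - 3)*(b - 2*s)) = b - 3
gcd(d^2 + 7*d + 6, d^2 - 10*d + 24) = 1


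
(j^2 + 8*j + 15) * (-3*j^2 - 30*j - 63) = -3*j^4 - 54*j^3 - 348*j^2 - 954*j - 945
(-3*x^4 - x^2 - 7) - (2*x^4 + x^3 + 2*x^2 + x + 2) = -5*x^4 - x^3 - 3*x^2 - x - 9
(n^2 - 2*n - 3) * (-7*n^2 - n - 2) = -7*n^4 + 13*n^3 + 21*n^2 + 7*n + 6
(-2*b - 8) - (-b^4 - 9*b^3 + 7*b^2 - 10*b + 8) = b^4 + 9*b^3 - 7*b^2 + 8*b - 16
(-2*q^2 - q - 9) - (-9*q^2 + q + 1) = 7*q^2 - 2*q - 10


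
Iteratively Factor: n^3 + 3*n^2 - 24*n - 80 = (n + 4)*(n^2 - n - 20) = (n - 5)*(n + 4)*(n + 4)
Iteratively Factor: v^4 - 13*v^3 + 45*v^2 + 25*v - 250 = (v - 5)*(v^3 - 8*v^2 + 5*v + 50) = (v - 5)*(v + 2)*(v^2 - 10*v + 25) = (v - 5)^2*(v + 2)*(v - 5)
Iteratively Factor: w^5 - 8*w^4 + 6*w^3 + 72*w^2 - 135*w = (w + 3)*(w^4 - 11*w^3 + 39*w^2 - 45*w) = (w - 3)*(w + 3)*(w^3 - 8*w^2 + 15*w) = w*(w - 3)*(w + 3)*(w^2 - 8*w + 15) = w*(w - 5)*(w - 3)*(w + 3)*(w - 3)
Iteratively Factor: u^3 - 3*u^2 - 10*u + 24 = (u + 3)*(u^2 - 6*u + 8) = (u - 4)*(u + 3)*(u - 2)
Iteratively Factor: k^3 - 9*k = (k - 3)*(k^2 + 3*k) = (k - 3)*(k + 3)*(k)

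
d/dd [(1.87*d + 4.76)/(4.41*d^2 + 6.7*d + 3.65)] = (8.2467*d^2 + 12.529*d - (1.87*d + 4.76)*(8.82*d + 6.7) + 6.8255)/(4.41*d^2 + 6.7*d + 3.65)^2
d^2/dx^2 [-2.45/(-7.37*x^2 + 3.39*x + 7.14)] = (266.15281*x^2 - 122.42307*x - 2.45*(14.74*x - 3.39)*(29.48*x - 6.78) - 257.84682)/(-7.37*x^2 + 3.39*x + 7.14)^3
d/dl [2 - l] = -1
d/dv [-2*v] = -2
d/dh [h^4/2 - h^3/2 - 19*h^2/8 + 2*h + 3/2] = 2*h^3 - 3*h^2/2 - 19*h/4 + 2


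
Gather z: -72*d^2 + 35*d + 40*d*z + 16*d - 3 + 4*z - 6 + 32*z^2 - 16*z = -72*d^2 + 51*d + 32*z^2 + z*(40*d - 12) - 9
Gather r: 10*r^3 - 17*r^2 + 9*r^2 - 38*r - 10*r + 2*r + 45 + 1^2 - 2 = 10*r^3 - 8*r^2 - 46*r + 44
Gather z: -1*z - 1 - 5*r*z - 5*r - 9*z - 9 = -5*r + z*(-5*r - 10) - 10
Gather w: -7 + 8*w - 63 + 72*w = 80*w - 70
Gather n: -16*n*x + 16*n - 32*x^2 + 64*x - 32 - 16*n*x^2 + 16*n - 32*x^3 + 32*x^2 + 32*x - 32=n*(-16*x^2 - 16*x + 32) - 32*x^3 + 96*x - 64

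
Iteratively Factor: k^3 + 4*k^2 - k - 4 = (k + 1)*(k^2 + 3*k - 4) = (k + 1)*(k + 4)*(k - 1)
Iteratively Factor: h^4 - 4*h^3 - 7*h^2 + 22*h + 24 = (h - 4)*(h^3 - 7*h - 6) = (h - 4)*(h + 2)*(h^2 - 2*h - 3) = (h - 4)*(h + 1)*(h + 2)*(h - 3)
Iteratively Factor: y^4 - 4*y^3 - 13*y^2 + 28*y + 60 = (y + 2)*(y^3 - 6*y^2 - y + 30) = (y - 3)*(y + 2)*(y^2 - 3*y - 10) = (y - 5)*(y - 3)*(y + 2)*(y + 2)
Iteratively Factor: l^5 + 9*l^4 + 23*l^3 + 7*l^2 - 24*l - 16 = (l - 1)*(l^4 + 10*l^3 + 33*l^2 + 40*l + 16) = (l - 1)*(l + 1)*(l^3 + 9*l^2 + 24*l + 16) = (l - 1)*(l + 1)*(l + 4)*(l^2 + 5*l + 4) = (l - 1)*(l + 1)*(l + 4)^2*(l + 1)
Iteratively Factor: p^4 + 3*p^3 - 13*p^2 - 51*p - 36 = (p + 3)*(p^3 - 13*p - 12) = (p + 1)*(p + 3)*(p^2 - p - 12) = (p - 4)*(p + 1)*(p + 3)*(p + 3)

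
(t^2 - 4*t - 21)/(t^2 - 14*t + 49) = (t + 3)/(t - 7)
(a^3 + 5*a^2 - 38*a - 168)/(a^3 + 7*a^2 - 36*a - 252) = (a + 4)/(a + 6)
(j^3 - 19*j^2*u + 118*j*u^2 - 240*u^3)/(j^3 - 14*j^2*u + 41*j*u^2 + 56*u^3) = (-j^2 + 11*j*u - 30*u^2)/(-j^2 + 6*j*u + 7*u^2)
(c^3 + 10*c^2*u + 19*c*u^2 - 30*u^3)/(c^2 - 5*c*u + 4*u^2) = (-c^2 - 11*c*u - 30*u^2)/(-c + 4*u)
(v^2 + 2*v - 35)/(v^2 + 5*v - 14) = (v - 5)/(v - 2)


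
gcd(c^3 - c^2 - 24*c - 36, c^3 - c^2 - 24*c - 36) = c^3 - c^2 - 24*c - 36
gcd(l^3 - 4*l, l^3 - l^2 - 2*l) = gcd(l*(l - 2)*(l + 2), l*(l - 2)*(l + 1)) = l^2 - 2*l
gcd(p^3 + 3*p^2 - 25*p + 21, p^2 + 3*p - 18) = p - 3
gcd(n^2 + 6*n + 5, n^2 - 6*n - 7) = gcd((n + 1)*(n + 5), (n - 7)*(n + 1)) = n + 1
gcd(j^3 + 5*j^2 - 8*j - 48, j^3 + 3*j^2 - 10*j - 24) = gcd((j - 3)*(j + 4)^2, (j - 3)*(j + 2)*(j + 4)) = j^2 + j - 12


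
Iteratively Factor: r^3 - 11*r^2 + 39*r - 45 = (r - 3)*(r^2 - 8*r + 15) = (r - 3)^2*(r - 5)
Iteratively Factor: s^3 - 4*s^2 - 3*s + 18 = (s - 3)*(s^2 - s - 6) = (s - 3)*(s + 2)*(s - 3)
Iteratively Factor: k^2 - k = (k - 1)*(k)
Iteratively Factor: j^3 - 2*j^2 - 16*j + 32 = (j + 4)*(j^2 - 6*j + 8) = (j - 4)*(j + 4)*(j - 2)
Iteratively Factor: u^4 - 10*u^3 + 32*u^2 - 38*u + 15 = (u - 1)*(u^3 - 9*u^2 + 23*u - 15) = (u - 1)^2*(u^2 - 8*u + 15) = (u - 5)*(u - 1)^2*(u - 3)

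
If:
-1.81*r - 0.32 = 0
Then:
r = -0.18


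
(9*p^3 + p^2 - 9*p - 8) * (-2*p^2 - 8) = -18*p^5 - 2*p^4 - 54*p^3 + 8*p^2 + 72*p + 64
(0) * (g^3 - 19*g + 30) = 0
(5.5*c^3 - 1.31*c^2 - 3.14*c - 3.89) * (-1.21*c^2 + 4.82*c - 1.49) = -6.655*c^5 + 28.0951*c^4 - 10.7098*c^3 - 8.476*c^2 - 14.0712*c + 5.7961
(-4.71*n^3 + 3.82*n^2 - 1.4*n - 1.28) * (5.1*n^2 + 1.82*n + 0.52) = -24.021*n^5 + 10.9098*n^4 - 2.6368*n^3 - 7.0896*n^2 - 3.0576*n - 0.6656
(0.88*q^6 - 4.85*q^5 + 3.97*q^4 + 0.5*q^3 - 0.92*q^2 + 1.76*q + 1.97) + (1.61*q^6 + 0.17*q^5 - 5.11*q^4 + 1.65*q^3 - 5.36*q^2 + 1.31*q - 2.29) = 2.49*q^6 - 4.68*q^5 - 1.14*q^4 + 2.15*q^3 - 6.28*q^2 + 3.07*q - 0.32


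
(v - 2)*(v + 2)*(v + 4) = v^3 + 4*v^2 - 4*v - 16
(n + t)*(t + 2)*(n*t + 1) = n^2*t^2 + 2*n^2*t + n*t^3 + 2*n*t^2 + n*t + 2*n + t^2 + 2*t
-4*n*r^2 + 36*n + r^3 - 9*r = (-4*n + r)*(r - 3)*(r + 3)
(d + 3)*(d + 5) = d^2 + 8*d + 15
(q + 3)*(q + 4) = q^2 + 7*q + 12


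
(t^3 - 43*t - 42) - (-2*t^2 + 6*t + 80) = t^3 + 2*t^2 - 49*t - 122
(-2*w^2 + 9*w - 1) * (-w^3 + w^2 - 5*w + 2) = 2*w^5 - 11*w^4 + 20*w^3 - 50*w^2 + 23*w - 2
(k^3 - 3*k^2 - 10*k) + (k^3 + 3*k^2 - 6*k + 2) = 2*k^3 - 16*k + 2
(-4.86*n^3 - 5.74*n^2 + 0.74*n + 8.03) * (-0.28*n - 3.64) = 1.3608*n^4 + 19.2976*n^3 + 20.6864*n^2 - 4.942*n - 29.2292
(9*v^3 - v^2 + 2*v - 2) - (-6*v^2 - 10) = 9*v^3 + 5*v^2 + 2*v + 8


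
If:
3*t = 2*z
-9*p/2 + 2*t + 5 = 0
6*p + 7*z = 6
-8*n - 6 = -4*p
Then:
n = -65/316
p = 86/79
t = -4/79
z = -6/79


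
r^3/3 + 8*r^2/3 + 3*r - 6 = (r/3 + 1)*(r - 1)*(r + 6)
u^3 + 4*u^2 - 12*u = u*(u - 2)*(u + 6)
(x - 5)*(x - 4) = x^2 - 9*x + 20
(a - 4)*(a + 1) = a^2 - 3*a - 4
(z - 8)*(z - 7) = z^2 - 15*z + 56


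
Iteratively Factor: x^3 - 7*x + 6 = (x - 2)*(x^2 + 2*x - 3) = (x - 2)*(x - 1)*(x + 3)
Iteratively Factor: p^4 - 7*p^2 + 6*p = (p - 1)*(p^3 + p^2 - 6*p) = (p - 1)*(p + 3)*(p^2 - 2*p) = p*(p - 1)*(p + 3)*(p - 2)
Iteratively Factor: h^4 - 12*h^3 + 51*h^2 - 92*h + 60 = (h - 2)*(h^3 - 10*h^2 + 31*h - 30) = (h - 3)*(h - 2)*(h^2 - 7*h + 10) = (h - 3)*(h - 2)^2*(h - 5)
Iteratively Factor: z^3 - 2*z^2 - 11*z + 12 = (z + 3)*(z^2 - 5*z + 4) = (z - 4)*(z + 3)*(z - 1)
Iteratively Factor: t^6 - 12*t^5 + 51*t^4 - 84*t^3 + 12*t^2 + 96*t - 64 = (t - 1)*(t^5 - 11*t^4 + 40*t^3 - 44*t^2 - 32*t + 64) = (t - 4)*(t - 1)*(t^4 - 7*t^3 + 12*t^2 + 4*t - 16) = (t - 4)*(t - 2)*(t - 1)*(t^3 - 5*t^2 + 2*t + 8) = (t - 4)*(t - 2)*(t - 1)*(t + 1)*(t^2 - 6*t + 8) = (t - 4)*(t - 2)^2*(t - 1)*(t + 1)*(t - 4)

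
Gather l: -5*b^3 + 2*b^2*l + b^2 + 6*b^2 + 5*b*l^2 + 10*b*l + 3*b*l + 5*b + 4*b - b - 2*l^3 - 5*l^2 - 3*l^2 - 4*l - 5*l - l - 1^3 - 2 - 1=-5*b^3 + 7*b^2 + 8*b - 2*l^3 + l^2*(5*b - 8) + l*(2*b^2 + 13*b - 10) - 4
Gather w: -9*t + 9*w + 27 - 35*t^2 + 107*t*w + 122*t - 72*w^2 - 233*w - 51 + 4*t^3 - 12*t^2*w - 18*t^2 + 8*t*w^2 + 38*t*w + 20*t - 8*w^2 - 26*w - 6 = 4*t^3 - 53*t^2 + 133*t + w^2*(8*t - 80) + w*(-12*t^2 + 145*t - 250) - 30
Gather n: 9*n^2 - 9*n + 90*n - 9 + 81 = 9*n^2 + 81*n + 72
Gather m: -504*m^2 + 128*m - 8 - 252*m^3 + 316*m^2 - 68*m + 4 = -252*m^3 - 188*m^2 + 60*m - 4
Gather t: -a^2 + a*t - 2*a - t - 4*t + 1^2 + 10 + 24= -a^2 - 2*a + t*(a - 5) + 35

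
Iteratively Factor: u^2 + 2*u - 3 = (u + 3)*(u - 1)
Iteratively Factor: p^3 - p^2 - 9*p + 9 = (p - 3)*(p^2 + 2*p - 3) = (p - 3)*(p - 1)*(p + 3)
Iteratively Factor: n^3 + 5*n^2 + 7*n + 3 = (n + 1)*(n^2 + 4*n + 3) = (n + 1)^2*(n + 3)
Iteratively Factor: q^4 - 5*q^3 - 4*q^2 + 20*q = (q + 2)*(q^3 - 7*q^2 + 10*q) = (q - 2)*(q + 2)*(q^2 - 5*q) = (q - 5)*(q - 2)*(q + 2)*(q)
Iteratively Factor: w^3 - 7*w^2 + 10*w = (w)*(w^2 - 7*w + 10) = w*(w - 2)*(w - 5)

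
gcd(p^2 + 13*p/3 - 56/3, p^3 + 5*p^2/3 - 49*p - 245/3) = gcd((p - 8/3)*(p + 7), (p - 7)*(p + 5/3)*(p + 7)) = p + 7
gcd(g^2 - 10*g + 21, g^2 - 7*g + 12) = g - 3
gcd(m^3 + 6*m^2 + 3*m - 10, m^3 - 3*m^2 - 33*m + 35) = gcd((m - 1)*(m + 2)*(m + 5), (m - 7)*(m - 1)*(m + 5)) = m^2 + 4*m - 5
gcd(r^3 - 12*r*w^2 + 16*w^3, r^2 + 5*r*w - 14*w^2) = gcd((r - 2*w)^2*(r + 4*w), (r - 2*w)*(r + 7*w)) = r - 2*w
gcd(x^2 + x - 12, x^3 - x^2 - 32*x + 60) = 1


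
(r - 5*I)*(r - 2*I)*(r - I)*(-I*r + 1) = -I*r^4 - 7*r^3 + 9*I*r^2 - 7*r + 10*I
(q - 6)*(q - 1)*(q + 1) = q^3 - 6*q^2 - q + 6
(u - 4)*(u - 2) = u^2 - 6*u + 8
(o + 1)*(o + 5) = o^2 + 6*o + 5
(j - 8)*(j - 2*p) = j^2 - 2*j*p - 8*j + 16*p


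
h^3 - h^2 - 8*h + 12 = (h - 2)^2*(h + 3)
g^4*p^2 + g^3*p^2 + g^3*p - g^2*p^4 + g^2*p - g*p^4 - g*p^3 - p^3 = (g - p)*(g + p)*(g*p + 1)*(g*p + p)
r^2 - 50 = (r - 5*sqrt(2))*(r + 5*sqrt(2))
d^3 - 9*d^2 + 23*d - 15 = (d - 5)*(d - 3)*(d - 1)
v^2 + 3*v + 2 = (v + 1)*(v + 2)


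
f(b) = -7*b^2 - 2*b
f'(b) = -14*b - 2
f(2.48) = -48.01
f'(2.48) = -36.72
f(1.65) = -22.36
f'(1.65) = -25.10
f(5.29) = -206.47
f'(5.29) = -76.06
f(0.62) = -3.93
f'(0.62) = -10.68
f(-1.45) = -11.82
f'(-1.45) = 18.30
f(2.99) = -68.56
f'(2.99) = -43.86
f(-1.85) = -20.26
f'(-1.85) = 23.90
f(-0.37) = -0.22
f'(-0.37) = 3.18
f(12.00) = -1032.00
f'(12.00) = -170.00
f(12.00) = -1032.00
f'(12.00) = -170.00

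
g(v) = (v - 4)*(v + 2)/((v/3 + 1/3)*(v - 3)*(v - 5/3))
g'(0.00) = -0.88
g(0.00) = -4.80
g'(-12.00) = -0.01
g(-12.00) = -0.21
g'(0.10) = -1.44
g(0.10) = -4.92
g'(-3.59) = 0.01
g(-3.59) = -0.40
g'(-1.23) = 25.88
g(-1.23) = 4.29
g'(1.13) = -23.95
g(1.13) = -12.61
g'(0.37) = -3.14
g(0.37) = -5.52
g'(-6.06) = -0.03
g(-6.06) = -0.35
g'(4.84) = 0.16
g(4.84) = 0.51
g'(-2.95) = 0.11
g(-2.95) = -0.37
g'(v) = (v - 4)/((v/3 + 1/3)*(v - 3)*(v - 5/3)) - (v - 4)*(v + 2)/((v/3 + 1/3)*(v - 3)*(v - 5/3)^2) - (v - 4)*(v + 2)/((v/3 + 1/3)*(v - 3)^2*(v - 5/3)) + (v + 2)/((v/3 + 1/3)*(v - 3)*(v - 5/3)) - (v - 4)*(v + 2)/(3*(v/3 + 1/3)^2*(v - 3)*(v - 5/3))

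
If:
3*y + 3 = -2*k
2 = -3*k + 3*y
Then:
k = -1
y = -1/3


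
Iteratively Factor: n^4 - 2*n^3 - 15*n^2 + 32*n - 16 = (n + 4)*(n^3 - 6*n^2 + 9*n - 4) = (n - 1)*(n + 4)*(n^2 - 5*n + 4) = (n - 4)*(n - 1)*(n + 4)*(n - 1)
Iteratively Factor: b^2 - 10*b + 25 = (b - 5)*(b - 5)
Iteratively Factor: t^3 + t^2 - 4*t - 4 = (t + 2)*(t^2 - t - 2) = (t - 2)*(t + 2)*(t + 1)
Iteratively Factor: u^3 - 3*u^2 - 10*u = (u)*(u^2 - 3*u - 10) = u*(u + 2)*(u - 5)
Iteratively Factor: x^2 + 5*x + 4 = (x + 1)*(x + 4)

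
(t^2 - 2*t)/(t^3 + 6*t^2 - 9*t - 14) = t/(t^2 + 8*t + 7)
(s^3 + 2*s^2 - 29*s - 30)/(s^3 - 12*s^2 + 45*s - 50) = (s^2 + 7*s + 6)/(s^2 - 7*s + 10)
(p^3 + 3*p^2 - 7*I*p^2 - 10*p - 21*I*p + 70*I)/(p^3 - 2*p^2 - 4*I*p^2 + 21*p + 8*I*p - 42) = (p + 5)/(p + 3*I)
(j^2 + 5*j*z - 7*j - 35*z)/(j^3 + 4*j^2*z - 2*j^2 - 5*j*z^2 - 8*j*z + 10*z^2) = (7 - j)/(-j^2 + j*z + 2*j - 2*z)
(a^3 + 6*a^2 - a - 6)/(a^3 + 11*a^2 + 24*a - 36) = (a + 1)/(a + 6)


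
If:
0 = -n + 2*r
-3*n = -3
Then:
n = 1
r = 1/2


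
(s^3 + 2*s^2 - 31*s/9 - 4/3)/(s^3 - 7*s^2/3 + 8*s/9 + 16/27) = 3*(s + 3)/(3*s - 4)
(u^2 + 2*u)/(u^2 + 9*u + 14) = u/(u + 7)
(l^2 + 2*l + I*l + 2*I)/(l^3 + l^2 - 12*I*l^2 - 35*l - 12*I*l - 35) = (l^2 + l*(2 + I) + 2*I)/(l^3 + l^2*(1 - 12*I) - l*(35 + 12*I) - 35)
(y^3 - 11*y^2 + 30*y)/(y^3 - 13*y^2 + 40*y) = (y - 6)/(y - 8)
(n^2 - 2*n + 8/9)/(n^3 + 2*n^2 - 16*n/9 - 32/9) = (3*n - 2)/(3*n^2 + 10*n + 8)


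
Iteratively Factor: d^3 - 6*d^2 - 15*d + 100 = (d + 4)*(d^2 - 10*d + 25) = (d - 5)*(d + 4)*(d - 5)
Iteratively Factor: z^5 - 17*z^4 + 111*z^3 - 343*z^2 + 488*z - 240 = (z - 1)*(z^4 - 16*z^3 + 95*z^2 - 248*z + 240) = (z - 3)*(z - 1)*(z^3 - 13*z^2 + 56*z - 80) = (z - 4)*(z - 3)*(z - 1)*(z^2 - 9*z + 20) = (z - 4)^2*(z - 3)*(z - 1)*(z - 5)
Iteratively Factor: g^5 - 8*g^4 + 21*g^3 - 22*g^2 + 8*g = (g - 4)*(g^4 - 4*g^3 + 5*g^2 - 2*g) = (g - 4)*(g - 2)*(g^3 - 2*g^2 + g) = g*(g - 4)*(g - 2)*(g^2 - 2*g + 1) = g*(g - 4)*(g - 2)*(g - 1)*(g - 1)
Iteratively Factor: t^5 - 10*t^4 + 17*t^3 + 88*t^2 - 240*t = (t - 4)*(t^4 - 6*t^3 - 7*t^2 + 60*t) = (t - 4)*(t + 3)*(t^3 - 9*t^2 + 20*t) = (t - 5)*(t - 4)*(t + 3)*(t^2 - 4*t) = (t - 5)*(t - 4)^2*(t + 3)*(t)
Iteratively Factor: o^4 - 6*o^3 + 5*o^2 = (o - 5)*(o^3 - o^2) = o*(o - 5)*(o^2 - o) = o^2*(o - 5)*(o - 1)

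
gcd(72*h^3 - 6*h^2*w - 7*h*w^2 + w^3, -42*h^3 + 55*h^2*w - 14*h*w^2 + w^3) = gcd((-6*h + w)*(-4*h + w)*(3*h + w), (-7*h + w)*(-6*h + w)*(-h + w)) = -6*h + w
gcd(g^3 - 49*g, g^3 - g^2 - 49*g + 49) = g^2 - 49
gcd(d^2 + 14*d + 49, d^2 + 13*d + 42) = d + 7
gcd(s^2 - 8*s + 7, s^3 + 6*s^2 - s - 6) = s - 1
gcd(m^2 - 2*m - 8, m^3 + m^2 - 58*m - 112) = m + 2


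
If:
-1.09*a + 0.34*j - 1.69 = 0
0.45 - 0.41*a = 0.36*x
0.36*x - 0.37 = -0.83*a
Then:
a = -0.19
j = 4.36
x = 1.47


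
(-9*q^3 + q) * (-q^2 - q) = 9*q^5 + 9*q^4 - q^3 - q^2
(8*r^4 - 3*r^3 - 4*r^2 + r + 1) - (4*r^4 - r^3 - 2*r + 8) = 4*r^4 - 2*r^3 - 4*r^2 + 3*r - 7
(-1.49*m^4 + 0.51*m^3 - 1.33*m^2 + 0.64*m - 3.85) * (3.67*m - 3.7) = -5.4683*m^5 + 7.3847*m^4 - 6.7681*m^3 + 7.2698*m^2 - 16.4975*m + 14.245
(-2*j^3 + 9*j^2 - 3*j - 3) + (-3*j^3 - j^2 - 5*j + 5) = -5*j^3 + 8*j^2 - 8*j + 2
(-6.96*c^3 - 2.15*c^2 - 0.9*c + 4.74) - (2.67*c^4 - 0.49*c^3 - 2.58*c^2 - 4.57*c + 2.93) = -2.67*c^4 - 6.47*c^3 + 0.43*c^2 + 3.67*c + 1.81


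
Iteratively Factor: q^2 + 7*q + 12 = (q + 4)*(q + 3)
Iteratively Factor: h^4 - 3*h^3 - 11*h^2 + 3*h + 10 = (h - 1)*(h^3 - 2*h^2 - 13*h - 10) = (h - 5)*(h - 1)*(h^2 + 3*h + 2) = (h - 5)*(h - 1)*(h + 2)*(h + 1)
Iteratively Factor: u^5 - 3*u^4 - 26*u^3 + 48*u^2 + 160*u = (u)*(u^4 - 3*u^3 - 26*u^2 + 48*u + 160) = u*(u - 5)*(u^3 + 2*u^2 - 16*u - 32) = u*(u - 5)*(u + 2)*(u^2 - 16) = u*(u - 5)*(u - 4)*(u + 2)*(u + 4)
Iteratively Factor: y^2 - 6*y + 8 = (y - 4)*(y - 2)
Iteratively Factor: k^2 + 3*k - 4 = (k + 4)*(k - 1)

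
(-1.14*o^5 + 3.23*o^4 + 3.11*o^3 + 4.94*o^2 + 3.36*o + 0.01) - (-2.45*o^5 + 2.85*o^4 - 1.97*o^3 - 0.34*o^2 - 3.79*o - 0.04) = 1.31*o^5 + 0.38*o^4 + 5.08*o^3 + 5.28*o^2 + 7.15*o + 0.05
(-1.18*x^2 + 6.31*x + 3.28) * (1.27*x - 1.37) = -1.4986*x^3 + 9.6303*x^2 - 4.4791*x - 4.4936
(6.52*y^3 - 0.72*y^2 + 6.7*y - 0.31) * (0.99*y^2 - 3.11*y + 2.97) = 6.4548*y^5 - 20.99*y^4 + 28.2366*y^3 - 23.2823*y^2 + 20.8631*y - 0.9207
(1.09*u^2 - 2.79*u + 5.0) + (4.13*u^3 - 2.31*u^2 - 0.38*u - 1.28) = 4.13*u^3 - 1.22*u^2 - 3.17*u + 3.72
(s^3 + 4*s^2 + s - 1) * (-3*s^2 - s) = -3*s^5 - 13*s^4 - 7*s^3 + 2*s^2 + s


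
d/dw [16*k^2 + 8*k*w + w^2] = 8*k + 2*w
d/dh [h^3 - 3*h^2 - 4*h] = 3*h^2 - 6*h - 4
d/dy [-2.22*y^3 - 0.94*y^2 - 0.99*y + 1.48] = -6.66*y^2 - 1.88*y - 0.99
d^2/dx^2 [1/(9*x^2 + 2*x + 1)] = 2*(-81*x^2 - 18*x + 4*(9*x + 1)^2 - 9)/(9*x^2 + 2*x + 1)^3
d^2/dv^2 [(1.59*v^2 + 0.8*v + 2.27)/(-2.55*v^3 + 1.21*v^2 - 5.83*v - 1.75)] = (-20.67795*v^6 - 31.212*v^5 - 20.4912899999999*v^4 + 210.411776*v^3 - 199.783722*v^2 + 146.694816*v - 157.337806)/(16.581375*v^9 - 23.604075*v^8 + 124.92909*v^7 - 75.564226*v^6 + 253.224444*v^5 + 40.405068*v^4 + 147.513262*v^3 + 167.32485*v^2 + 53.563125*v + 5.359375)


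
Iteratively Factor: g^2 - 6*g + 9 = (g - 3)*(g - 3)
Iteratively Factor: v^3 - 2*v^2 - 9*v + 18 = (v - 3)*(v^2 + v - 6) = (v - 3)*(v - 2)*(v + 3)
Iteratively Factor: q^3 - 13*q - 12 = (q + 3)*(q^2 - 3*q - 4) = (q + 1)*(q + 3)*(q - 4)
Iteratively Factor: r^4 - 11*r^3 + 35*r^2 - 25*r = (r)*(r^3 - 11*r^2 + 35*r - 25) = r*(r - 1)*(r^2 - 10*r + 25) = r*(r - 5)*(r - 1)*(r - 5)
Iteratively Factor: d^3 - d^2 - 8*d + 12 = (d - 2)*(d^2 + d - 6) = (d - 2)*(d + 3)*(d - 2)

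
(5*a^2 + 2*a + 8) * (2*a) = 10*a^3 + 4*a^2 + 16*a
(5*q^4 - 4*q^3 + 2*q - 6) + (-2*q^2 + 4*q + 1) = 5*q^4 - 4*q^3 - 2*q^2 + 6*q - 5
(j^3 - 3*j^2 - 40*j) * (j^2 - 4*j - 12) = j^5 - 7*j^4 - 40*j^3 + 196*j^2 + 480*j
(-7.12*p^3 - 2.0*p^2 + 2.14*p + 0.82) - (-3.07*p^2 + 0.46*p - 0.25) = -7.12*p^3 + 1.07*p^2 + 1.68*p + 1.07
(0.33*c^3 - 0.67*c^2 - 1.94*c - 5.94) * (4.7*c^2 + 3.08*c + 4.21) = 1.551*c^5 - 2.1326*c^4 - 9.7923*c^3 - 36.7139*c^2 - 26.4626*c - 25.0074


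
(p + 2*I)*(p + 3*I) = p^2 + 5*I*p - 6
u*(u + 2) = u^2 + 2*u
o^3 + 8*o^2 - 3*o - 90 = (o - 3)*(o + 5)*(o + 6)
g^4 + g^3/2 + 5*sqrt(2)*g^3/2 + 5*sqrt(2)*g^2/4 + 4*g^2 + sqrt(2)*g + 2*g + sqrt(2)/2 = (g + 1/2)*(g + sqrt(2)/2)*(g + sqrt(2))^2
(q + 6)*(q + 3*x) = q^2 + 3*q*x + 6*q + 18*x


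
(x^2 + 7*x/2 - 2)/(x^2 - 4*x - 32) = (x - 1/2)/(x - 8)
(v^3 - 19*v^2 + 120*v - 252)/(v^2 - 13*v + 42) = v - 6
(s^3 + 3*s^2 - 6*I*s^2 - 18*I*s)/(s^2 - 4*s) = (s^2 + s*(3 - 6*I) - 18*I)/(s - 4)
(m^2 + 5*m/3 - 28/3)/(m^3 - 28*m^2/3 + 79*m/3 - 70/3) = (m + 4)/(m^2 - 7*m + 10)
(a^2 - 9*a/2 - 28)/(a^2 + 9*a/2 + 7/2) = (a - 8)/(a + 1)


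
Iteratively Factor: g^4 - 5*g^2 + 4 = (g - 2)*(g^3 + 2*g^2 - g - 2) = (g - 2)*(g + 1)*(g^2 + g - 2) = (g - 2)*(g + 1)*(g + 2)*(g - 1)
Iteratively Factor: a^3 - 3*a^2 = (a)*(a^2 - 3*a) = a^2*(a - 3)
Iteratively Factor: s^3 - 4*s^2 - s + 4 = (s - 1)*(s^2 - 3*s - 4) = (s - 4)*(s - 1)*(s + 1)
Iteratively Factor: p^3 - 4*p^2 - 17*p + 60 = (p - 3)*(p^2 - p - 20) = (p - 5)*(p - 3)*(p + 4)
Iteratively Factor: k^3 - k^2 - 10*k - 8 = (k - 4)*(k^2 + 3*k + 2) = (k - 4)*(k + 2)*(k + 1)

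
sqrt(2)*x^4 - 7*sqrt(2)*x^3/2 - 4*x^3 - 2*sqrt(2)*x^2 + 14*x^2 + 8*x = x*(x - 4)*(x - 2*sqrt(2))*(sqrt(2)*x + sqrt(2)/2)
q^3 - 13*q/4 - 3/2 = (q - 2)*(q + 1/2)*(q + 3/2)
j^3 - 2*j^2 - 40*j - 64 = (j - 8)*(j + 2)*(j + 4)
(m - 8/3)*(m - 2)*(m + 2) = m^3 - 8*m^2/3 - 4*m + 32/3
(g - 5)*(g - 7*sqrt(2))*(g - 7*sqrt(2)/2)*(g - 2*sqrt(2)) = g^4 - 25*sqrt(2)*g^3/2 - 5*g^3 + 125*sqrt(2)*g^2/2 + 91*g^2 - 455*g - 98*sqrt(2)*g + 490*sqrt(2)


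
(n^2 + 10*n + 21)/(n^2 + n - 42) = (n + 3)/(n - 6)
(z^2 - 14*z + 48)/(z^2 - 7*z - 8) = (z - 6)/(z + 1)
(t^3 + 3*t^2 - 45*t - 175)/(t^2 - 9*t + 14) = (t^2 + 10*t + 25)/(t - 2)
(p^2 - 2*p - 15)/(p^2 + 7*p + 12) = (p - 5)/(p + 4)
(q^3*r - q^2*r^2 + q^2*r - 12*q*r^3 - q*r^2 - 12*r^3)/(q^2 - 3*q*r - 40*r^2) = r*(-q^3 + q^2*r - q^2 + 12*q*r^2 + q*r + 12*r^2)/(-q^2 + 3*q*r + 40*r^2)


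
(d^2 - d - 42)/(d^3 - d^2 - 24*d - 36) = (-d^2 + d + 42)/(-d^3 + d^2 + 24*d + 36)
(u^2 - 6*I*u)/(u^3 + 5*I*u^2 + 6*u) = (u - 6*I)/(u^2 + 5*I*u + 6)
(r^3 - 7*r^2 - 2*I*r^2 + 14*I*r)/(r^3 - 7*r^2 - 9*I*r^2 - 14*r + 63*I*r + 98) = r/(r - 7*I)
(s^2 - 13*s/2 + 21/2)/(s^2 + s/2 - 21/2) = (2*s - 7)/(2*s + 7)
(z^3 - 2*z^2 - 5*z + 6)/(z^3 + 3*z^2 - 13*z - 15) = (z^2 + z - 2)/(z^2 + 6*z + 5)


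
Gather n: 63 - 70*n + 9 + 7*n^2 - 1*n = 7*n^2 - 71*n + 72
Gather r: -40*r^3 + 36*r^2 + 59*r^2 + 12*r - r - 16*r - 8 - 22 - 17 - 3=-40*r^3 + 95*r^2 - 5*r - 50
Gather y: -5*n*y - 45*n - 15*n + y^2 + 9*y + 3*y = -60*n + y^2 + y*(12 - 5*n)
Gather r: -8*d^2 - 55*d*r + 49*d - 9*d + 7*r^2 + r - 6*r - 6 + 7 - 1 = -8*d^2 + 40*d + 7*r^2 + r*(-55*d - 5)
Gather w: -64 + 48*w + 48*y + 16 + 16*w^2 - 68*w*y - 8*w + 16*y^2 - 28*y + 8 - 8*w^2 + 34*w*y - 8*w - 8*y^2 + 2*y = 8*w^2 + w*(32 - 34*y) + 8*y^2 + 22*y - 40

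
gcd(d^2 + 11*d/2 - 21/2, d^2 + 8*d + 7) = d + 7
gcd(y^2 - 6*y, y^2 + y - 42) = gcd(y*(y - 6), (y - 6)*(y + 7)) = y - 6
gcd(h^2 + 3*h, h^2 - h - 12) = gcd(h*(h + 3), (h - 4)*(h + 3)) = h + 3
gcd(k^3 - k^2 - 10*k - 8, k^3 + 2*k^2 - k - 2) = k^2 + 3*k + 2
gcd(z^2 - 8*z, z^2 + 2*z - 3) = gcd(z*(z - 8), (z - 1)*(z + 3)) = 1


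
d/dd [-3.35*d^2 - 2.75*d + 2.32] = -6.7*d - 2.75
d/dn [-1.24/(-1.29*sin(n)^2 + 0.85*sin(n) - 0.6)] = (1.054 - 3.1992*sin(n))*cos(n)/(1.29*sin(n)^2 - 0.85*sin(n) + 0.6)^2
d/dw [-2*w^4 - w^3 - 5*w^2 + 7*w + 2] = -8*w^3 - 3*w^2 - 10*w + 7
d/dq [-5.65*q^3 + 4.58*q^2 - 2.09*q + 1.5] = -16.95*q^2 + 9.16*q - 2.09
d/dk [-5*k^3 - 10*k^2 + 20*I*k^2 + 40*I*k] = -15*k^2 + k*(-20 + 40*I) + 40*I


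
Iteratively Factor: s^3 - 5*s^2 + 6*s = (s)*(s^2 - 5*s + 6) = s*(s - 3)*(s - 2)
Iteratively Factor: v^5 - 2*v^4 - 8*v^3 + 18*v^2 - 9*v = (v - 1)*(v^4 - v^3 - 9*v^2 + 9*v) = (v - 3)*(v - 1)*(v^3 + 2*v^2 - 3*v) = (v - 3)*(v - 1)^2*(v^2 + 3*v) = (v - 3)*(v - 1)^2*(v + 3)*(v)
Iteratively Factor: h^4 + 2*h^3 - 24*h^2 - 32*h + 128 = (h + 4)*(h^3 - 2*h^2 - 16*h + 32) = (h + 4)^2*(h^2 - 6*h + 8) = (h - 4)*(h + 4)^2*(h - 2)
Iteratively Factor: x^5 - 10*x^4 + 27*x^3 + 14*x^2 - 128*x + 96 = (x - 4)*(x^4 - 6*x^3 + 3*x^2 + 26*x - 24) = (x - 4)*(x - 1)*(x^3 - 5*x^2 - 2*x + 24) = (x - 4)*(x - 1)*(x + 2)*(x^2 - 7*x + 12) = (x - 4)^2*(x - 1)*(x + 2)*(x - 3)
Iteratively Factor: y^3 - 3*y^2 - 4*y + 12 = (y - 3)*(y^2 - 4) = (y - 3)*(y - 2)*(y + 2)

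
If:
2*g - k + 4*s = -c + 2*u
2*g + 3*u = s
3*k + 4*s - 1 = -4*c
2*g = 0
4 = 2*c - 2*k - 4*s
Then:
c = 25/28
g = 0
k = -5/14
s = -3/8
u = -1/8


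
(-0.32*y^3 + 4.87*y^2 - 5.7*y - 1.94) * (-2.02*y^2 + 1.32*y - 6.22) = 0.6464*y^5 - 10.2598*y^4 + 19.9328*y^3 - 33.8966*y^2 + 32.8932*y + 12.0668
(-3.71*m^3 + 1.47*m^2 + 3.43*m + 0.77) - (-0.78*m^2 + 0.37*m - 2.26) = -3.71*m^3 + 2.25*m^2 + 3.06*m + 3.03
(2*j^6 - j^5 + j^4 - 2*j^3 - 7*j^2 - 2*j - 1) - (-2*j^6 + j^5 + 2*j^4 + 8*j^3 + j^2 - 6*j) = 4*j^6 - 2*j^5 - j^4 - 10*j^3 - 8*j^2 + 4*j - 1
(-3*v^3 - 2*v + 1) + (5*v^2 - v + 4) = -3*v^3 + 5*v^2 - 3*v + 5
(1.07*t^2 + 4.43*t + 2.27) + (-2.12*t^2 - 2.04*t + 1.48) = -1.05*t^2 + 2.39*t + 3.75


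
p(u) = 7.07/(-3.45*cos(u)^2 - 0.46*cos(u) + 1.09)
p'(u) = 7.07*(-6.9*sin(u)*cos(u) - 0.46*sin(u))/(-3.45*cos(u)^2 - 0.46*cos(u) + 1.09)^2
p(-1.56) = 6.52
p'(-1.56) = 3.21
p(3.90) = -17.94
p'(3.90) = -142.38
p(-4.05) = 103.95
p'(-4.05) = 4559.57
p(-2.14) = 21.06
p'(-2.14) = -172.14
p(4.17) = 17.32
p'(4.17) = -112.71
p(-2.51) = -8.99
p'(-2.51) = -34.52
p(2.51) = -8.99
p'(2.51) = 34.52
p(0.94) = -18.54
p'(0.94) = -177.80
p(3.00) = -3.85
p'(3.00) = 1.89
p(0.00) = -2.51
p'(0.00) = 0.00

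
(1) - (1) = 0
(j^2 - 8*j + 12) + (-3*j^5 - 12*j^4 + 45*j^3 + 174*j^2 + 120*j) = -3*j^5 - 12*j^4 + 45*j^3 + 175*j^2 + 112*j + 12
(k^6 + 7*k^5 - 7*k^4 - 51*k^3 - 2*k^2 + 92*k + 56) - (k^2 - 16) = k^6 + 7*k^5 - 7*k^4 - 51*k^3 - 3*k^2 + 92*k + 72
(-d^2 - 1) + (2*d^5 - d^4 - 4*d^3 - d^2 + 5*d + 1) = 2*d^5 - d^4 - 4*d^3 - 2*d^2 + 5*d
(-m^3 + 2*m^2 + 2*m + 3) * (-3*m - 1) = 3*m^4 - 5*m^3 - 8*m^2 - 11*m - 3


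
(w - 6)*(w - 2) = w^2 - 8*w + 12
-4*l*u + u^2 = u*(-4*l + u)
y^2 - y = y*(y - 1)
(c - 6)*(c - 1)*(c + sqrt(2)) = c^3 - 7*c^2 + sqrt(2)*c^2 - 7*sqrt(2)*c + 6*c + 6*sqrt(2)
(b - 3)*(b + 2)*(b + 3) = b^3 + 2*b^2 - 9*b - 18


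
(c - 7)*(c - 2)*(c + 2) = c^3 - 7*c^2 - 4*c + 28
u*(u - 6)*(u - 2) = u^3 - 8*u^2 + 12*u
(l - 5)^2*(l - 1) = l^3 - 11*l^2 + 35*l - 25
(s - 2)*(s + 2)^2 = s^3 + 2*s^2 - 4*s - 8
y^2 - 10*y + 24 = (y - 6)*(y - 4)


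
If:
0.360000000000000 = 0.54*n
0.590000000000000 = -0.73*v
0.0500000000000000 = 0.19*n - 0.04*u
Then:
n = 0.67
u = 1.92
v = -0.81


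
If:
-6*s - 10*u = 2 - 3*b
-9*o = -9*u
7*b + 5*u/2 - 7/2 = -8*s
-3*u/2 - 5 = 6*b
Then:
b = -539/978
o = -184/163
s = 2489/1956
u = -184/163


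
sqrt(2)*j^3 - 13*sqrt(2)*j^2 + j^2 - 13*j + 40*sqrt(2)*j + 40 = (j - 8)*(j - 5)*(sqrt(2)*j + 1)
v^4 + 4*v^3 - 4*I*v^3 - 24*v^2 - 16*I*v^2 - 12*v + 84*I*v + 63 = (v - 3)*(v + 7)*(v - 3*I)*(v - I)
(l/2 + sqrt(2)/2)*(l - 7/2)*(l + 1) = l^3/2 - 5*l^2/4 + sqrt(2)*l^2/2 - 5*sqrt(2)*l/4 - 7*l/4 - 7*sqrt(2)/4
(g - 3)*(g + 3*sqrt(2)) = g^2 - 3*g + 3*sqrt(2)*g - 9*sqrt(2)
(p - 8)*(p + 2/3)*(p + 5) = p^3 - 7*p^2/3 - 42*p - 80/3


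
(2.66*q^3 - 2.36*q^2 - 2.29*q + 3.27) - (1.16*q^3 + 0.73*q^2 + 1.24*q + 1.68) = 1.5*q^3 - 3.09*q^2 - 3.53*q + 1.59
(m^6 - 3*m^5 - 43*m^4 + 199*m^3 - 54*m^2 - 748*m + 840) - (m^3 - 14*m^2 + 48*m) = m^6 - 3*m^5 - 43*m^4 + 198*m^3 - 40*m^2 - 796*m + 840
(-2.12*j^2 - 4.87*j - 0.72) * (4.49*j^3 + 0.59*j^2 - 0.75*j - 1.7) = -9.5188*j^5 - 23.1171*j^4 - 4.5161*j^3 + 6.8317*j^2 + 8.819*j + 1.224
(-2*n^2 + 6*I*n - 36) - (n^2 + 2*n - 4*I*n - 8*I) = -3*n^2 - 2*n + 10*I*n - 36 + 8*I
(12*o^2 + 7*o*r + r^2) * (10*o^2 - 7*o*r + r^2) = 120*o^4 - 14*o^3*r - 27*o^2*r^2 + r^4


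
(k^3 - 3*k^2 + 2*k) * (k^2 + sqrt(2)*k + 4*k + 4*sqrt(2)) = k^5 + k^4 + sqrt(2)*k^4 - 10*k^3 + sqrt(2)*k^3 - 10*sqrt(2)*k^2 + 8*k^2 + 8*sqrt(2)*k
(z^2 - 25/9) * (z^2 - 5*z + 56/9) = z^4 - 5*z^3 + 31*z^2/9 + 125*z/9 - 1400/81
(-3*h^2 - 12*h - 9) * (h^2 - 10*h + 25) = -3*h^4 + 18*h^3 + 36*h^2 - 210*h - 225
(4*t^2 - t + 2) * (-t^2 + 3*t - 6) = -4*t^4 + 13*t^3 - 29*t^2 + 12*t - 12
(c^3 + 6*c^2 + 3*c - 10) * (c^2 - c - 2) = c^5 + 5*c^4 - 5*c^3 - 25*c^2 + 4*c + 20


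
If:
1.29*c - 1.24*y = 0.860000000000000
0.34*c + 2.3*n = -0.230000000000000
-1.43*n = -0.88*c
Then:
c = -0.13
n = -0.08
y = -0.83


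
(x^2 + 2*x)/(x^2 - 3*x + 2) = x*(x + 2)/(x^2 - 3*x + 2)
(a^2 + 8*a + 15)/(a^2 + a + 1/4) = 4*(a^2 + 8*a + 15)/(4*a^2 + 4*a + 1)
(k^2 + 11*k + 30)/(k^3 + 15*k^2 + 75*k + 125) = (k + 6)/(k^2 + 10*k + 25)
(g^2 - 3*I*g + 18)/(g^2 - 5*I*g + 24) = (g - 6*I)/(g - 8*I)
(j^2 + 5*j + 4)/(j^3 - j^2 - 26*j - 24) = 1/(j - 6)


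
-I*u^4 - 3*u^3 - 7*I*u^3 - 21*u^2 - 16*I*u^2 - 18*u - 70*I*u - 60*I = (u + 6)*(u - 5*I)*(u + 2*I)*(-I*u - I)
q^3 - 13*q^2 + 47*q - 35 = (q - 7)*(q - 5)*(q - 1)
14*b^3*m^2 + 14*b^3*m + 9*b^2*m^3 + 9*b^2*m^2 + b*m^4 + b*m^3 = m*(2*b + m)*(7*b + m)*(b*m + b)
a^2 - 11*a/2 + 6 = (a - 4)*(a - 3/2)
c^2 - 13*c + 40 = (c - 8)*(c - 5)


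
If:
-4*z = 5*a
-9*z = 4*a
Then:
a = 0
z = 0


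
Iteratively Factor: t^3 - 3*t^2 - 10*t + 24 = (t - 2)*(t^2 - t - 12) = (t - 4)*(t - 2)*(t + 3)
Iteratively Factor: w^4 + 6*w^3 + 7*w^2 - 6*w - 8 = (w + 4)*(w^3 + 2*w^2 - w - 2) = (w + 2)*(w + 4)*(w^2 - 1) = (w - 1)*(w + 2)*(w + 4)*(w + 1)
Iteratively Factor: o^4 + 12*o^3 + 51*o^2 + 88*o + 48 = (o + 4)*(o^3 + 8*o^2 + 19*o + 12) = (o + 4)^2*(o^2 + 4*o + 3) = (o + 1)*(o + 4)^2*(o + 3)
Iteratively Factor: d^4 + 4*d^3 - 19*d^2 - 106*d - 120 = (d - 5)*(d^3 + 9*d^2 + 26*d + 24) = (d - 5)*(d + 4)*(d^2 + 5*d + 6) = (d - 5)*(d + 2)*(d + 4)*(d + 3)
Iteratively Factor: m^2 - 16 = (m - 4)*(m + 4)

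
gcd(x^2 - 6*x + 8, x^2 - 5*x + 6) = x - 2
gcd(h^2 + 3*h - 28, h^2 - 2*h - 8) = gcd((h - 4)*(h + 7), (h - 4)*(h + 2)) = h - 4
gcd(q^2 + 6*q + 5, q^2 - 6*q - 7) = q + 1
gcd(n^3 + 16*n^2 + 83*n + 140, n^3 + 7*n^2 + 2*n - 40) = n^2 + 9*n + 20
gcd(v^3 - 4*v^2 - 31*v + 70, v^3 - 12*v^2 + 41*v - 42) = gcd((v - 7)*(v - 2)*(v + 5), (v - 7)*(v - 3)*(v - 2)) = v^2 - 9*v + 14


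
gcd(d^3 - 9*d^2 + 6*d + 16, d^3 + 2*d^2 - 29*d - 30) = d + 1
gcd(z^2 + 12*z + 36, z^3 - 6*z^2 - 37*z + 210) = z + 6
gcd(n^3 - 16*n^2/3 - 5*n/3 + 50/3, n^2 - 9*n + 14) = n - 2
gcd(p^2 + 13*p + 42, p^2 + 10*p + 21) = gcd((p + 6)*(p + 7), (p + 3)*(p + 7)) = p + 7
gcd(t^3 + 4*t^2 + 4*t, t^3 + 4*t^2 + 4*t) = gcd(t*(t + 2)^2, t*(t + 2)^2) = t^3 + 4*t^2 + 4*t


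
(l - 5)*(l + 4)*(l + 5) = l^3 + 4*l^2 - 25*l - 100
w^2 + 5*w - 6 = (w - 1)*(w + 6)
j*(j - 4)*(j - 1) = j^3 - 5*j^2 + 4*j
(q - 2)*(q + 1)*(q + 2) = q^3 + q^2 - 4*q - 4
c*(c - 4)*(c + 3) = c^3 - c^2 - 12*c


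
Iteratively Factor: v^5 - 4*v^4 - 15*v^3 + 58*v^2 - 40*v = (v)*(v^4 - 4*v^3 - 15*v^2 + 58*v - 40) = v*(v - 5)*(v^3 + v^2 - 10*v + 8) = v*(v - 5)*(v - 1)*(v^2 + 2*v - 8) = v*(v - 5)*(v - 2)*(v - 1)*(v + 4)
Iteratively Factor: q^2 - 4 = (q - 2)*(q + 2)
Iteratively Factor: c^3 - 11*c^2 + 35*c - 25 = (c - 5)*(c^2 - 6*c + 5) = (c - 5)^2*(c - 1)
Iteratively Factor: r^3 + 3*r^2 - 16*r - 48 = (r + 3)*(r^2 - 16) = (r + 3)*(r + 4)*(r - 4)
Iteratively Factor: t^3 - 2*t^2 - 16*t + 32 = (t + 4)*(t^2 - 6*t + 8) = (t - 4)*(t + 4)*(t - 2)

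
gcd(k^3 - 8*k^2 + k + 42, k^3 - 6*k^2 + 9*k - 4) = 1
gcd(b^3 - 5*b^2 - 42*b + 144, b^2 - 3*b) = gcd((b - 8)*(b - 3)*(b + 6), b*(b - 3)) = b - 3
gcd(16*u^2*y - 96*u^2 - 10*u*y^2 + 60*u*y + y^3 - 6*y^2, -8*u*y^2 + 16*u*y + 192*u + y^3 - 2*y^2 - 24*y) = -8*u*y + 48*u + y^2 - 6*y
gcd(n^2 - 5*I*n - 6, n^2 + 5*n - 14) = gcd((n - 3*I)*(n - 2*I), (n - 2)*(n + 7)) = 1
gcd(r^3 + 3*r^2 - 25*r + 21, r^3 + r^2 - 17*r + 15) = r^2 - 4*r + 3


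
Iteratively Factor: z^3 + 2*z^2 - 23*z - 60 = (z + 3)*(z^2 - z - 20) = (z + 3)*(z + 4)*(z - 5)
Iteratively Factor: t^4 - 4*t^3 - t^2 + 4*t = (t)*(t^3 - 4*t^2 - t + 4) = t*(t - 1)*(t^2 - 3*t - 4) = t*(t - 4)*(t - 1)*(t + 1)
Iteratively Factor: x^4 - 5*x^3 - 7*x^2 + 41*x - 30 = (x - 5)*(x^3 - 7*x + 6) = (x - 5)*(x - 2)*(x^2 + 2*x - 3) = (x - 5)*(x - 2)*(x - 1)*(x + 3)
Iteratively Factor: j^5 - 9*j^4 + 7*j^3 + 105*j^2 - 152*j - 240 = (j + 1)*(j^4 - 10*j^3 + 17*j^2 + 88*j - 240) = (j - 4)*(j + 1)*(j^3 - 6*j^2 - 7*j + 60) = (j - 4)*(j + 1)*(j + 3)*(j^2 - 9*j + 20) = (j - 5)*(j - 4)*(j + 1)*(j + 3)*(j - 4)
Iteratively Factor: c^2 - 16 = (c - 4)*(c + 4)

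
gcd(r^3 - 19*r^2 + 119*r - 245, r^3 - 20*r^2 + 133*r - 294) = r^2 - 14*r + 49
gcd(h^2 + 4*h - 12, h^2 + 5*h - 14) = h - 2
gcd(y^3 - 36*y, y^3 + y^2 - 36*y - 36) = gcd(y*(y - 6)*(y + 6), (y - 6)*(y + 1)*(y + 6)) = y^2 - 36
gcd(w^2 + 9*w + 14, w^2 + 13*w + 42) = w + 7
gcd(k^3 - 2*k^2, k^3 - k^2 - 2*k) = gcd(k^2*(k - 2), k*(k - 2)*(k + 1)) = k^2 - 2*k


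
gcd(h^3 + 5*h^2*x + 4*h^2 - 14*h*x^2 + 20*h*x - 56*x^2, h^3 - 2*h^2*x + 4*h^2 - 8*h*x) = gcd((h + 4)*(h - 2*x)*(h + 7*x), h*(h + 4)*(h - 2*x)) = -h^2 + 2*h*x - 4*h + 8*x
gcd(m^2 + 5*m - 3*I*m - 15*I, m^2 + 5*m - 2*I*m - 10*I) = m + 5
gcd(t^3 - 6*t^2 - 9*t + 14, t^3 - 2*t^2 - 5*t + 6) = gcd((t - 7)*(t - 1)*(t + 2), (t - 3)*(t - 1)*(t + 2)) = t^2 + t - 2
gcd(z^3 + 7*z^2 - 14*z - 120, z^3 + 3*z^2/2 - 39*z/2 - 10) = z^2 + z - 20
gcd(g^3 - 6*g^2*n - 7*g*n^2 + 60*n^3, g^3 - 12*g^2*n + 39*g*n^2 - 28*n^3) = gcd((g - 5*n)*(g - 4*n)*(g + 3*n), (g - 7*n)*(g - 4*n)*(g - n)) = g - 4*n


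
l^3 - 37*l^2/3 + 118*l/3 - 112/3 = (l - 8)*(l - 7/3)*(l - 2)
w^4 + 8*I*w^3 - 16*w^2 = w^2*(w + 4*I)^2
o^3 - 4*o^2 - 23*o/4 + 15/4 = (o - 5)*(o - 1/2)*(o + 3/2)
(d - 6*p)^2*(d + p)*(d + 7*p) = d^4 - 4*d^3*p - 53*d^2*p^2 + 204*d*p^3 + 252*p^4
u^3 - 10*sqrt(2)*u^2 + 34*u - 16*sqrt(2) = (u - 8*sqrt(2))*(u - sqrt(2))^2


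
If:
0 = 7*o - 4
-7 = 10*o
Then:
No Solution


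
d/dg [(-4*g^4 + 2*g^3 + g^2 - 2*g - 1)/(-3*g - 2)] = (36*g^4 + 20*g^3 - 15*g^2 - 4*g + 1)/(9*g^2 + 12*g + 4)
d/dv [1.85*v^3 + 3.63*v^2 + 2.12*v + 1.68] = 5.55*v^2 + 7.26*v + 2.12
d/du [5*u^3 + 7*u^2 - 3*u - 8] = 15*u^2 + 14*u - 3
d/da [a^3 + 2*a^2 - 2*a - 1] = 3*a^2 + 4*a - 2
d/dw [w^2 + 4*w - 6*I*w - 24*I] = 2*w + 4 - 6*I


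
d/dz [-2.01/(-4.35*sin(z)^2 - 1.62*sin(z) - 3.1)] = -(17.487*sin(z) + 3.2562)*cos(z)/(4.35*sin(z)^2 + 1.62*sin(z) + 3.1)^2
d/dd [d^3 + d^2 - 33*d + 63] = 3*d^2 + 2*d - 33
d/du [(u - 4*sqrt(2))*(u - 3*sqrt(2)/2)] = 2*u - 11*sqrt(2)/2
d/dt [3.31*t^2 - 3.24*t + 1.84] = 6.62*t - 3.24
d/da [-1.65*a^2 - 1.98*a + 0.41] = -3.3*a - 1.98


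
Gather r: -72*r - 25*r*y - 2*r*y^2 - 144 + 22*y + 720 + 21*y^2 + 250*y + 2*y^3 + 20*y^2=r*(-2*y^2 - 25*y - 72) + 2*y^3 + 41*y^2 + 272*y + 576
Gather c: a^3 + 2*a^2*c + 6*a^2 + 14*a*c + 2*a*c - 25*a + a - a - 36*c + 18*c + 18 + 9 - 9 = a^3 + 6*a^2 - 25*a + c*(2*a^2 + 16*a - 18) + 18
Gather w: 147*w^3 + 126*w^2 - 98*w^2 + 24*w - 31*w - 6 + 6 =147*w^3 + 28*w^2 - 7*w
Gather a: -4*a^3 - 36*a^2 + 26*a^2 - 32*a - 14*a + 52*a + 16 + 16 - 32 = -4*a^3 - 10*a^2 + 6*a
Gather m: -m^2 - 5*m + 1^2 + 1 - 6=-m^2 - 5*m - 4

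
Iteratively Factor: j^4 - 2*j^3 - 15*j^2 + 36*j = (j)*(j^3 - 2*j^2 - 15*j + 36) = j*(j - 3)*(j^2 + j - 12) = j*(j - 3)*(j + 4)*(j - 3)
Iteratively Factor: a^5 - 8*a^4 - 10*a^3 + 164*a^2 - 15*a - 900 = (a - 4)*(a^4 - 4*a^3 - 26*a^2 + 60*a + 225) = (a - 5)*(a - 4)*(a^3 + a^2 - 21*a - 45) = (a - 5)*(a - 4)*(a + 3)*(a^2 - 2*a - 15) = (a - 5)*(a - 4)*(a + 3)^2*(a - 5)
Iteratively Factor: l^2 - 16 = (l - 4)*(l + 4)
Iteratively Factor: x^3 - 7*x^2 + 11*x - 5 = (x - 5)*(x^2 - 2*x + 1) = (x - 5)*(x - 1)*(x - 1)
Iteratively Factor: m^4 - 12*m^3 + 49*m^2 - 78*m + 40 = (m - 1)*(m^3 - 11*m^2 + 38*m - 40) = (m - 2)*(m - 1)*(m^2 - 9*m + 20) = (m - 5)*(m - 2)*(m - 1)*(m - 4)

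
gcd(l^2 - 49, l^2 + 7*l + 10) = 1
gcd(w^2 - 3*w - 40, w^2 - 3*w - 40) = w^2 - 3*w - 40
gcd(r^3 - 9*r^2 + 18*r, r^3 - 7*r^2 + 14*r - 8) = 1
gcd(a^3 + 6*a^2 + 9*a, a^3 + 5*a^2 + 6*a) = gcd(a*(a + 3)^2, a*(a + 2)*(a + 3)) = a^2 + 3*a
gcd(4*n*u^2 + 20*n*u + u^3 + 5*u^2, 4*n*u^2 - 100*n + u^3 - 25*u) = 4*n*u + 20*n + u^2 + 5*u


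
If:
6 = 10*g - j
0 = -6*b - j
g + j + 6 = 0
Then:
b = 1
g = 0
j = -6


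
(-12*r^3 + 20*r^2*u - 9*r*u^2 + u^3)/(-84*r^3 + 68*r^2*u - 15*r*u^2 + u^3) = (r - u)/(7*r - u)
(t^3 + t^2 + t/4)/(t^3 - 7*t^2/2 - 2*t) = (t + 1/2)/(t - 4)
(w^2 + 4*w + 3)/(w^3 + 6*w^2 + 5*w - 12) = (w + 1)/(w^2 + 3*w - 4)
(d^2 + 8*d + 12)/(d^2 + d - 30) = (d + 2)/(d - 5)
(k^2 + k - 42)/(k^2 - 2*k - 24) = (k + 7)/(k + 4)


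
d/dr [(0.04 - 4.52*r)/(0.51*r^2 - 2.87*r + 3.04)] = (2.3052*r^2 - 0.0408000000000008*r - 13.626)/(0.2601*r^4 - 2.9274*r^3 + 11.3377*r^2 - 17.4496*r + 9.2416)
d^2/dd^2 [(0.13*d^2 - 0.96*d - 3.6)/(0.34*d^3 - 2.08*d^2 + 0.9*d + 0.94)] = (0.030056*d^6 - 0.665856*d^5 - 1.159128*d^4 + 32.9206*d^3 - 94.852992*d^2 + 36.076608*d - 18.055384)/(0.039304*d^9 - 0.721344*d^8 + 4.725048*d^7 - 12.4918*d^6 + 8.518872*d^5 + 8.871888*d^4 - 8.927808*d^3 - 3.229464*d^2 + 2.38572*d + 0.830584)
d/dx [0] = 0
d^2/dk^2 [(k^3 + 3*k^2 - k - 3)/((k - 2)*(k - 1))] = 30/(k^3 - 6*k^2 + 12*k - 8)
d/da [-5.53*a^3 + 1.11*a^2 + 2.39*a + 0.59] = -16.59*a^2 + 2.22*a + 2.39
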